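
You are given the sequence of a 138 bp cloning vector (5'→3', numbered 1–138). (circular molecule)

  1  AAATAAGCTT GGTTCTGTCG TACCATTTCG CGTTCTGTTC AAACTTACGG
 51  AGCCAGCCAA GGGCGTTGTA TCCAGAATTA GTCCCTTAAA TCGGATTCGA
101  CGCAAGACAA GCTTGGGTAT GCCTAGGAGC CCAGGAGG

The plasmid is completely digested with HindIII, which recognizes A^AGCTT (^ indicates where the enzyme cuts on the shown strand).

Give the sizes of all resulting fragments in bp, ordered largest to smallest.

HindIII sites (AAGCTT) start at positions 5, 109.
HindIII cuts after the first base of each site, so after positions 5, 109.
Circular molecule, 2 cuts → 2 fragments:
  6–109 → 104 bp
  110–138 then 1–5 → 29 + 5 = 34 bp
Sorted largest to smallest: 104, 34 bp.

104, 34 bp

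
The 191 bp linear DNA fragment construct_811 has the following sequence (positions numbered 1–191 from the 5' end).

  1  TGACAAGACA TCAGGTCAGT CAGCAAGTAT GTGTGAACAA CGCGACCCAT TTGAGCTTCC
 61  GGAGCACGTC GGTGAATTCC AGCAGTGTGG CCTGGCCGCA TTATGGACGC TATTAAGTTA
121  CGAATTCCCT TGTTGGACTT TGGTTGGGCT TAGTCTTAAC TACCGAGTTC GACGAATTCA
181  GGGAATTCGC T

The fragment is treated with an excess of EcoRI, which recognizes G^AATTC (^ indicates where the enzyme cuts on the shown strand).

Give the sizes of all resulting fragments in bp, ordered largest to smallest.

74, 52, 48, 9, 8 bp

EcoRI sites (GAATTC) start at positions 74, 122, 174, 183.
EcoRI cuts after the first base of each site, so after positions 74, 122, 174, 183.
Linear molecule, 4 cuts → 5 fragments:
  1–74 → 74 bp
  75–122 → 48 bp
  123–174 → 52 bp
  175–183 → 9 bp
  184–191 → 8 bp
Sorted largest to smallest: 74, 52, 48, 9, 8 bp.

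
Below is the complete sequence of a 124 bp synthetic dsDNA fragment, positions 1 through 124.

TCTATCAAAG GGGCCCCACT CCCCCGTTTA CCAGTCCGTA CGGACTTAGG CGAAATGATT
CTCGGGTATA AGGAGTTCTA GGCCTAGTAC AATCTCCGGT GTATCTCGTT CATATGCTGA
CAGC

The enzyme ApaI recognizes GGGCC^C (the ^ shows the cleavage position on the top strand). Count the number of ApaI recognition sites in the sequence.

GGGCCC occurs starting at position 11.
ApaI cuts at 1 site.

1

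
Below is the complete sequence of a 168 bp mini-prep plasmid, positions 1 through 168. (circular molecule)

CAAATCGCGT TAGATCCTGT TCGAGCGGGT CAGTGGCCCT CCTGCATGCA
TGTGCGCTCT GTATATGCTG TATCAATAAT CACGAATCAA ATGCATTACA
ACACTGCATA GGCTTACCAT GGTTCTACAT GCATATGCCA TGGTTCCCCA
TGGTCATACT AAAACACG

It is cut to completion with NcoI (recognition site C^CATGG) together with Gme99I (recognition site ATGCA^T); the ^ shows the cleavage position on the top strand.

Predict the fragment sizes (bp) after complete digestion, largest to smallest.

NcoI sites (CCATGG) start at positions 117, 138, 148.
NcoI cuts after the first base of each site, so after positions 117, 138, 148.
Gme99I sites (ATGCAT) start at positions 46, 91, 129.
Gme99I cuts after base 5 of each site (before the last base), so after positions 50, 95, 133.
Combined cut positions: 50, 95, 117, 133, 138, 148.
Circular molecule, 6 cuts → 6 fragments:
  51–95 → 45 bp
  96–117 → 22 bp
  118–133 → 16 bp
  134–138 → 5 bp
  139–148 → 10 bp
  149–168 then 1–50 → 20 + 50 = 70 bp
Sorted largest to smallest: 70, 45, 22, 16, 10, 5 bp.

70, 45, 22, 16, 10, 5 bp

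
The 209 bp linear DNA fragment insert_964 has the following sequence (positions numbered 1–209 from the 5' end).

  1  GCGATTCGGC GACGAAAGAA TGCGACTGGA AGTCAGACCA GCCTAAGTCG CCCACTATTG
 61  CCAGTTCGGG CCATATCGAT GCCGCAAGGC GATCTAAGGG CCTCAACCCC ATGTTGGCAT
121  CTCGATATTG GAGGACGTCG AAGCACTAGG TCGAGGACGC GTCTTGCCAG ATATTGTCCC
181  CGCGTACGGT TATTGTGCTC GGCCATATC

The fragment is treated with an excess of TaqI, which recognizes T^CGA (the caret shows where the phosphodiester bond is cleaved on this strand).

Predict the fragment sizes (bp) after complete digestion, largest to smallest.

76, 58, 46, 16, 13 bp

TaqI sites (TCGA) start at positions 76, 122, 138, 151.
TaqI cuts after the first base of each site, so after positions 76, 122, 138, 151.
Linear molecule, 4 cuts → 5 fragments:
  1–76 → 76 bp
  77–122 → 46 bp
  123–138 → 16 bp
  139–151 → 13 bp
  152–209 → 58 bp
Sorted largest to smallest: 76, 58, 46, 16, 13 bp.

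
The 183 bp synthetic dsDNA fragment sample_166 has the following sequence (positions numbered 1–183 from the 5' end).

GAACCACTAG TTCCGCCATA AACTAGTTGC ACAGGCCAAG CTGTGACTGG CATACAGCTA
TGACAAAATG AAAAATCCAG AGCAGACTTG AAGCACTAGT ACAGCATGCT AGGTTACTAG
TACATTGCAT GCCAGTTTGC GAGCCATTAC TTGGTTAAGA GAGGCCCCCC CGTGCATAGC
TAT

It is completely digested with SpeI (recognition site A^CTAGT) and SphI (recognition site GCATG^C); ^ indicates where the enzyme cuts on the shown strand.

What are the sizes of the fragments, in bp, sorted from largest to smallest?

73, 52, 16, 15, 13, 8, 6 bp

SpeI sites (ACTAGT) start at positions 6, 22, 95, 116.
SpeI cuts after the first base of each site, so after positions 6, 22, 95, 116.
SphI sites (GCATGC) start at positions 104, 127.
SphI cuts after base 5 of each site (before the last base), so after positions 108, 131.
Combined cut positions: 6, 22, 95, 108, 116, 131.
Linear molecule, 6 cuts → 7 fragments:
  1–6 → 6 bp
  7–22 → 16 bp
  23–95 → 73 bp
  96–108 → 13 bp
  109–116 → 8 bp
  117–131 → 15 bp
  132–183 → 52 bp
Sorted largest to smallest: 73, 52, 16, 15, 13, 8, 6 bp.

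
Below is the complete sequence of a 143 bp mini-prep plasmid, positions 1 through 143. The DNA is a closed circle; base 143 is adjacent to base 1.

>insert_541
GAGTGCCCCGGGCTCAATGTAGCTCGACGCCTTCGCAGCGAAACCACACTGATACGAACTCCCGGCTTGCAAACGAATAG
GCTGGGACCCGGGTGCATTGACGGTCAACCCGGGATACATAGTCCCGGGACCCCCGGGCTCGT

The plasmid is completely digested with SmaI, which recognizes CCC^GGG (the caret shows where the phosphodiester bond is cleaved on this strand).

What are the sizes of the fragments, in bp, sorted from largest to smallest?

SmaI sites (CCCGGG) start at positions 7, 88, 109, 124, 133.
SmaI cuts after base 3 of each site, so after positions 9, 90, 111, 126, 135.
Circular molecule, 5 cuts → 5 fragments:
  10–90 → 81 bp
  91–111 → 21 bp
  112–126 → 15 bp
  127–135 → 9 bp
  136–143 then 1–9 → 8 + 9 = 17 bp
Sorted largest to smallest: 81, 21, 17, 15, 9 bp.

81, 21, 17, 15, 9 bp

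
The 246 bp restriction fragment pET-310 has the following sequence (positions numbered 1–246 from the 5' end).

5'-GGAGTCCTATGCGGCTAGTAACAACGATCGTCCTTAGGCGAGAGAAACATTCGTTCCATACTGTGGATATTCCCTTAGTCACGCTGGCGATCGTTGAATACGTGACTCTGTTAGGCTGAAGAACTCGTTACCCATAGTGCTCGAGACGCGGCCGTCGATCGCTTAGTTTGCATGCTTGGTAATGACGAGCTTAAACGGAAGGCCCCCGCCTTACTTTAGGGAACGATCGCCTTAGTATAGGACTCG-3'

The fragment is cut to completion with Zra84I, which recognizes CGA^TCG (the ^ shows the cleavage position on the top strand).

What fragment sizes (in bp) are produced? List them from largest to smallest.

68, 68, 63, 27, 20 bp

Zra84I sites (CGATCG) start at positions 25, 88, 156, 224.
Zra84I cuts after base 3 of each site, so after positions 27, 90, 158, 226.
Linear molecule, 4 cuts → 5 fragments:
  1–27 → 27 bp
  28–90 → 63 bp
  91–158 → 68 bp
  159–226 → 68 bp
  227–246 → 20 bp
Sorted largest to smallest: 68, 68, 63, 27, 20 bp.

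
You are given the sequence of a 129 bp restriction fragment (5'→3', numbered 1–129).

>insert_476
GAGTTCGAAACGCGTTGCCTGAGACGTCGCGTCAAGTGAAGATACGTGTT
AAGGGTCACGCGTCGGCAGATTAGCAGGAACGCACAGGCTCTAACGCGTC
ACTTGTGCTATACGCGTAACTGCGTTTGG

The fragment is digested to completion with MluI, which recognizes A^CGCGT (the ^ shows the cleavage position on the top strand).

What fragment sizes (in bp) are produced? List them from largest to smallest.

MluI sites (ACGCGT) start at positions 10, 58, 94, 112.
MluI cuts after the first base of each site, so after positions 10, 58, 94, 112.
Linear molecule, 4 cuts → 5 fragments:
  1–10 → 10 bp
  11–58 → 48 bp
  59–94 → 36 bp
  95–112 → 18 bp
  113–129 → 17 bp
Sorted largest to smallest: 48, 36, 18, 17, 10 bp.

48, 36, 18, 17, 10 bp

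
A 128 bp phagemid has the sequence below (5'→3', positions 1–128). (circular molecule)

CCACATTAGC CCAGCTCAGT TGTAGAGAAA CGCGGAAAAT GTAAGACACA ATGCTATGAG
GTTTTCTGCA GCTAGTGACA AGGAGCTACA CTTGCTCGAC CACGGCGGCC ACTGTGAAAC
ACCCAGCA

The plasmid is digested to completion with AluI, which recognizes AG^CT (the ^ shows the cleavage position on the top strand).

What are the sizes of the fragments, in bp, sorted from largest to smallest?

AluI sites (AGCT) start at positions 13, 70, 84.
AluI cuts after base 2 of each site, so after positions 14, 71, 85.
Circular molecule, 3 cuts → 3 fragments:
  15–71 → 57 bp
  72–85 → 14 bp
  86–128 then 1–14 → 43 + 14 = 57 bp
Sorted largest to smallest: 57, 57, 14 bp.

57, 57, 14 bp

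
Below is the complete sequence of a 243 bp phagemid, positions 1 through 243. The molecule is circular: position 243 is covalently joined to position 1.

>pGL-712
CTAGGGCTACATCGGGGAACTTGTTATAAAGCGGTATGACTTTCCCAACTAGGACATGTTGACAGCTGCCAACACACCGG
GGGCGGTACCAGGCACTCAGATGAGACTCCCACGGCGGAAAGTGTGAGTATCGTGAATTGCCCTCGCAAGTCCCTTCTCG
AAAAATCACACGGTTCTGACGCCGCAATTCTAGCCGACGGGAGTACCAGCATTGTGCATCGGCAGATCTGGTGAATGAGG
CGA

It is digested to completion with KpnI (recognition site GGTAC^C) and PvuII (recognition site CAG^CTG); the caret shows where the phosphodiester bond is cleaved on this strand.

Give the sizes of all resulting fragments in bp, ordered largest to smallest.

219, 24 bp

The KpnI site (GGTACC) starts at position 85.
KpnI cuts after base 5 of each site (before the last base), so after position 89.
The PvuII site (CAGCTG) starts at position 63.
PvuII cuts after base 3 of each site, so after position 65.
Combined cut positions: 65, 89.
Circular molecule, 2 cuts → 2 fragments:
  66–89 → 24 bp
  90–243 then 1–65 → 154 + 65 = 219 bp
Sorted largest to smallest: 219, 24 bp.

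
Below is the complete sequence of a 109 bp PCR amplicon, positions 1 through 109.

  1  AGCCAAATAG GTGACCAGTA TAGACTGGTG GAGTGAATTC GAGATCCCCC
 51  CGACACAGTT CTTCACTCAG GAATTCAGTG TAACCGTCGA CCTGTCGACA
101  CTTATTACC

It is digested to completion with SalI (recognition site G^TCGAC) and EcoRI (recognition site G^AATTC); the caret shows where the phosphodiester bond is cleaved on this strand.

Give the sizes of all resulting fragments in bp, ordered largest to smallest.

36, 35, 15, 15, 8 bp

SalI sites (GTCGAC) start at positions 86, 94.
SalI cuts after the first base of each site, so after positions 86, 94.
EcoRI sites (GAATTC) start at positions 35, 71.
EcoRI cuts after the first base of each site, so after positions 35, 71.
Combined cut positions: 35, 71, 86, 94.
Linear molecule, 4 cuts → 5 fragments:
  1–35 → 35 bp
  36–71 → 36 bp
  72–86 → 15 bp
  87–94 → 8 bp
  95–109 → 15 bp
Sorted largest to smallest: 36, 35, 15, 15, 8 bp.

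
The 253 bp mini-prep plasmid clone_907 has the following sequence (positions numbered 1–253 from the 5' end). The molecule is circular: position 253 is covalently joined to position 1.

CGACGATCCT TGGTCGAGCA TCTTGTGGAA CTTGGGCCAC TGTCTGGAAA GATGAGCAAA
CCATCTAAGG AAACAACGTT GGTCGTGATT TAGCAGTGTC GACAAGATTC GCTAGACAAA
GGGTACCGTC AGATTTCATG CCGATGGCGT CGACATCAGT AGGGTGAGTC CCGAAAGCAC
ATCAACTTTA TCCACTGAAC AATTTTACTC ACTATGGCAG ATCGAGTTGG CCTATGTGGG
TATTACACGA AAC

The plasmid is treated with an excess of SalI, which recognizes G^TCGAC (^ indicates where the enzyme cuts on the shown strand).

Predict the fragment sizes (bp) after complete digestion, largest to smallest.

SalI sites (GTCGAC) start at positions 98, 149.
SalI cuts after the first base of each site, so after positions 98, 149.
Circular molecule, 2 cuts → 2 fragments:
  99–149 → 51 bp
  150–253 then 1–98 → 104 + 98 = 202 bp
Sorted largest to smallest: 202, 51 bp.

202, 51 bp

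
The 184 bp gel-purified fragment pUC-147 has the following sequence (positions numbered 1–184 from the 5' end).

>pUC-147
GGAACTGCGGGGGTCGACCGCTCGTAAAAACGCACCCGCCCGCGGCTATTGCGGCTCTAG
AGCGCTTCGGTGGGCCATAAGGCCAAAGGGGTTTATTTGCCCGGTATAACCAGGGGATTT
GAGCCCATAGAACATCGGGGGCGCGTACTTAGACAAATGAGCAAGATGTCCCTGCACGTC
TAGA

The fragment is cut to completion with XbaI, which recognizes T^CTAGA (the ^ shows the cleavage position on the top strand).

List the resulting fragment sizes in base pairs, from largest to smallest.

123, 56, 5 bp

XbaI sites (TCTAGA) start at positions 56, 179.
XbaI cuts after the first base of each site, so after positions 56, 179.
Linear molecule, 2 cuts → 3 fragments:
  1–56 → 56 bp
  57–179 → 123 bp
  180–184 → 5 bp
Sorted largest to smallest: 123, 56, 5 bp.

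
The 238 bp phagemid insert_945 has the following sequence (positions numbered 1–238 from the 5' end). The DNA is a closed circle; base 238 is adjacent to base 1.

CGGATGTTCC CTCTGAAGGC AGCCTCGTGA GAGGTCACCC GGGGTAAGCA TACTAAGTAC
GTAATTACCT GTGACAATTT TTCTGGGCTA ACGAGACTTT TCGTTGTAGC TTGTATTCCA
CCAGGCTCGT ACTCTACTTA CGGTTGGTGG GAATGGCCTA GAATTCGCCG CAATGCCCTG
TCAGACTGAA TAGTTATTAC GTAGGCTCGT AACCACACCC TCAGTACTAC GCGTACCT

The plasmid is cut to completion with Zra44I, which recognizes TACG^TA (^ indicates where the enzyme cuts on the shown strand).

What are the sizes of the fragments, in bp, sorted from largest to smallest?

140, 98 bp

Zra44I sites (TACGTA) start at positions 58, 198.
Zra44I cuts after base 4 of each site, so after positions 61, 201.
Circular molecule, 2 cuts → 2 fragments:
  62–201 → 140 bp
  202–238 then 1–61 → 37 + 61 = 98 bp
Sorted largest to smallest: 140, 98 bp.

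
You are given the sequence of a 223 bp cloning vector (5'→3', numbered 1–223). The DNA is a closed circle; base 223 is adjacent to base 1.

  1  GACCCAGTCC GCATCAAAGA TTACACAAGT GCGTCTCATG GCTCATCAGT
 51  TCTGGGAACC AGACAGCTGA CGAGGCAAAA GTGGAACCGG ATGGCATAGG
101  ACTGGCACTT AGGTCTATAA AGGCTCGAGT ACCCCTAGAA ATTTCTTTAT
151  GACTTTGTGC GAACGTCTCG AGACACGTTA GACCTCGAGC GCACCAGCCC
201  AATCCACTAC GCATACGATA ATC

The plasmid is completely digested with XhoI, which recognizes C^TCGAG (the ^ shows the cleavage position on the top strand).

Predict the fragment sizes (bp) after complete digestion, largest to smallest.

XhoI sites (CTCGAG) start at positions 124, 167, 184.
XhoI cuts after the first base of each site, so after positions 124, 167, 184.
Circular molecule, 3 cuts → 3 fragments:
  125–167 → 43 bp
  168–184 → 17 bp
  185–223 then 1–124 → 39 + 124 = 163 bp
Sorted largest to smallest: 163, 43, 17 bp.

163, 43, 17 bp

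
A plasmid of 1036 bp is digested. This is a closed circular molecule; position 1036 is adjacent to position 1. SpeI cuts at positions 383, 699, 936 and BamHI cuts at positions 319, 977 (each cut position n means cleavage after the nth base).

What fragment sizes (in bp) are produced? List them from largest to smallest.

Combined cut positions (sorted): 319, 383, 699, 936, 977.
Circular molecule, 5 cuts → 5 fragments:
  383 − 319 = 64 bp
  699 − 383 = 316 bp
  936 − 699 = 237 bp
  977 − 936 = 41 bp
  wrap: 1036 − 977 + 319 = 378 bp
Sorted largest to smallest: 378, 316, 237, 64, 41 bp.

378, 316, 237, 64, 41 bp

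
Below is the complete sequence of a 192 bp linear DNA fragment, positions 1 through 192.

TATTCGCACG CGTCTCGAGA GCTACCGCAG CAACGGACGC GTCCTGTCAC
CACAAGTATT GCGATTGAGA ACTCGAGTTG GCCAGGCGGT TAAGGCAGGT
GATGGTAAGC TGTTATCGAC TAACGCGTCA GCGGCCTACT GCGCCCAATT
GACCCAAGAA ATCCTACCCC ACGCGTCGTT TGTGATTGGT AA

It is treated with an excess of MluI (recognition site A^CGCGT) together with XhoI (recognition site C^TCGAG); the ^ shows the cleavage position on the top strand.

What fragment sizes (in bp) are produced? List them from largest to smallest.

51, 48, 35, 23, 21, 8, 6 bp

MluI sites (ACGCGT) start at positions 8, 37, 123, 171.
MluI cuts after the first base of each site, so after positions 8, 37, 123, 171.
XhoI sites (CTCGAG) start at positions 14, 72.
XhoI cuts after the first base of each site, so after positions 14, 72.
Combined cut positions: 8, 14, 37, 72, 123, 171.
Linear molecule, 6 cuts → 7 fragments:
  1–8 → 8 bp
  9–14 → 6 bp
  15–37 → 23 bp
  38–72 → 35 bp
  73–123 → 51 bp
  124–171 → 48 bp
  172–192 → 21 bp
Sorted largest to smallest: 51, 48, 35, 23, 21, 8, 6 bp.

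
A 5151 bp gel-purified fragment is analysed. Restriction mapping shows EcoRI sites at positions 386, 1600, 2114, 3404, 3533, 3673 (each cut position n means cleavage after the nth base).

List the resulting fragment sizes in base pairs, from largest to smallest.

1478, 1290, 1214, 514, 386, 140, 129 bp

Linear molecule, 6 cuts → 7 fragments:
  386 − 0 = 386 bp
  1600 − 386 = 1214 bp
  2114 − 1600 = 514 bp
  3404 − 2114 = 1290 bp
  3533 − 3404 = 129 bp
  3673 − 3533 = 140 bp
  5151 − 3673 = 1478 bp
Sorted largest to smallest: 1478, 1290, 1214, 514, 386, 140, 129 bp.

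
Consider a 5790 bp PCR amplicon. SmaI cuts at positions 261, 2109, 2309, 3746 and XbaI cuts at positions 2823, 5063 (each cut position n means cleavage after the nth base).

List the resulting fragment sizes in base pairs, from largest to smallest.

1848, 1317, 923, 727, 514, 261, 200 bp

Combined cut positions (sorted): 261, 2109, 2309, 2823, 3746, 5063.
Linear molecule, 6 cuts → 7 fragments:
  261 − 0 = 261 bp
  2109 − 261 = 1848 bp
  2309 − 2109 = 200 bp
  2823 − 2309 = 514 bp
  3746 − 2823 = 923 bp
  5063 − 3746 = 1317 bp
  5790 − 5063 = 727 bp
Sorted largest to smallest: 1848, 1317, 923, 727, 514, 261, 200 bp.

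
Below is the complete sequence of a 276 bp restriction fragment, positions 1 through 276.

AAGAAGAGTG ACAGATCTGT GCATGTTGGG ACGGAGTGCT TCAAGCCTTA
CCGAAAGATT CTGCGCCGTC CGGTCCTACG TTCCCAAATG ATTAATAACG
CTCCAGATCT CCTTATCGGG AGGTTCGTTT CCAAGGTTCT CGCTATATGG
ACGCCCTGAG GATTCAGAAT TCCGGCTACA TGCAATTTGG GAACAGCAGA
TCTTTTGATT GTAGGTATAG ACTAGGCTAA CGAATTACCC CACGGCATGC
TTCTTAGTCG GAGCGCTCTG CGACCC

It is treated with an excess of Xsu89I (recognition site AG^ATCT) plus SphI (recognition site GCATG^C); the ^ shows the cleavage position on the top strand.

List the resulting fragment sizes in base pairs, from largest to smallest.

93, 92, 50, 27, 14 bp

Xsu89I sites (AGATCT) start at positions 13, 105, 198.
Xsu89I cuts after base 2 of each site, so after positions 14, 106, 199.
The SphI site (GCATGC) starts at position 245.
SphI cuts after base 5 of each site (before the last base), so after position 249.
Combined cut positions: 14, 106, 199, 249.
Linear molecule, 4 cuts → 5 fragments:
  1–14 → 14 bp
  15–106 → 92 bp
  107–199 → 93 bp
  200–249 → 50 bp
  250–276 → 27 bp
Sorted largest to smallest: 93, 92, 50, 27, 14 bp.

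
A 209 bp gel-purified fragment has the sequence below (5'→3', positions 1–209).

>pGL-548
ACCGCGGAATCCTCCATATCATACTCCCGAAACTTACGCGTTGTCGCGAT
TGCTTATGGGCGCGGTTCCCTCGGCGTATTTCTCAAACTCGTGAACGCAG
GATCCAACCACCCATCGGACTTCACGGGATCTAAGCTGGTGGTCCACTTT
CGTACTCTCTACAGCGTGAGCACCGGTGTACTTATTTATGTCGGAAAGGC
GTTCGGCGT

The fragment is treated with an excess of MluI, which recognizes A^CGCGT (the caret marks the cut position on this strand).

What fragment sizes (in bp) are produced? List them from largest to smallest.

The MluI site (ACGCGT) starts at position 36.
MluI cuts after the first base of each site, so after position 36.
Linear molecule, 1 cut → 2 fragments:
  1–36 → 36 bp
  37–209 → 173 bp
Sorted largest to smallest: 173, 36 bp.

173, 36 bp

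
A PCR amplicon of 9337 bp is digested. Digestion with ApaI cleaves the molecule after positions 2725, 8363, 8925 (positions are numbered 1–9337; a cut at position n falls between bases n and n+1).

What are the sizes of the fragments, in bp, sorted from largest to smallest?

5638, 2725, 562, 412 bp

Linear molecule, 3 cuts → 4 fragments:
  2725 − 0 = 2725 bp
  8363 − 2725 = 5638 bp
  8925 − 8363 = 562 bp
  9337 − 8925 = 412 bp
Sorted largest to smallest: 5638, 2725, 562, 412 bp.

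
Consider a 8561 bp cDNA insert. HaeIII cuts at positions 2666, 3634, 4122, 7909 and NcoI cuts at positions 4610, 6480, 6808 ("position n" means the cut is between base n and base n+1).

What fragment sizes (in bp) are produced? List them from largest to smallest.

Combined cut positions (sorted): 2666, 3634, 4122, 4610, 6480, 6808, 7909.
Linear molecule, 7 cuts → 8 fragments:
  2666 − 0 = 2666 bp
  3634 − 2666 = 968 bp
  4122 − 3634 = 488 bp
  4610 − 4122 = 488 bp
  6480 − 4610 = 1870 bp
  6808 − 6480 = 328 bp
  7909 − 6808 = 1101 bp
  8561 − 7909 = 652 bp
Sorted largest to smallest: 2666, 1870, 1101, 968, 652, 488, 488, 328 bp.

2666, 1870, 1101, 968, 652, 488, 488, 328 bp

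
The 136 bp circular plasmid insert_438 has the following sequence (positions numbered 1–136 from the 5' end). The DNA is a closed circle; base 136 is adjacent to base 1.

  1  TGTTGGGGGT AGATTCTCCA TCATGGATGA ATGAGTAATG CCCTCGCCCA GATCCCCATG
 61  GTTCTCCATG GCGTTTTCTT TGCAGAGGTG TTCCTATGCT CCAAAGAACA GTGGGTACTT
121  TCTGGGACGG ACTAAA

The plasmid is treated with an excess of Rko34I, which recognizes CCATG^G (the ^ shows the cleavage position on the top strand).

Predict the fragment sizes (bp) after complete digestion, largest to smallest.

Rko34I sites (CCATGG) start at positions 56, 66.
Rko34I cuts after base 5 of each site (before the last base), so after positions 60, 70.
Circular molecule, 2 cuts → 2 fragments:
  61–70 → 10 bp
  71–136 then 1–60 → 66 + 60 = 126 bp
Sorted largest to smallest: 126, 10 bp.

126, 10 bp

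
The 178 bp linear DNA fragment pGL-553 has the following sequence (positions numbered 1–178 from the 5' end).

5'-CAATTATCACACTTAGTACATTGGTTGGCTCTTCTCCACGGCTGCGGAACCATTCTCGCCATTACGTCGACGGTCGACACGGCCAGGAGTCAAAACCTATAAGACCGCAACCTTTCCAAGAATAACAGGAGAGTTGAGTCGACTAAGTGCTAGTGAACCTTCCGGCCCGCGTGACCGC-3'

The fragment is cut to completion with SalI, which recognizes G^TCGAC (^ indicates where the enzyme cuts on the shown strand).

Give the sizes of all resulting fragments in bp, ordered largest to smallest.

SalI sites (GTCGAC) start at positions 66, 73, 138.
SalI cuts after the first base of each site, so after positions 66, 73, 138.
Linear molecule, 3 cuts → 4 fragments:
  1–66 → 66 bp
  67–73 → 7 bp
  74–138 → 65 bp
  139–178 → 40 bp
Sorted largest to smallest: 66, 65, 40, 7 bp.

66, 65, 40, 7 bp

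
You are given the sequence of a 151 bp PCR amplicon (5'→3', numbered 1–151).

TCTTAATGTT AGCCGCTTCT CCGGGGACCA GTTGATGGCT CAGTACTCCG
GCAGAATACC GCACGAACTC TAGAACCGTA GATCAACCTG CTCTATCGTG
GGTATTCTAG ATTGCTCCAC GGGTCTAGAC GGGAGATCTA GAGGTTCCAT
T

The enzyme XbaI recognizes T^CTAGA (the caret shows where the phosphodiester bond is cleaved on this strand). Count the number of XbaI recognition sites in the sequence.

TCTAGA occurs starting at positions 69, 106, 124, 137.
XbaI cuts at 4 sites.

4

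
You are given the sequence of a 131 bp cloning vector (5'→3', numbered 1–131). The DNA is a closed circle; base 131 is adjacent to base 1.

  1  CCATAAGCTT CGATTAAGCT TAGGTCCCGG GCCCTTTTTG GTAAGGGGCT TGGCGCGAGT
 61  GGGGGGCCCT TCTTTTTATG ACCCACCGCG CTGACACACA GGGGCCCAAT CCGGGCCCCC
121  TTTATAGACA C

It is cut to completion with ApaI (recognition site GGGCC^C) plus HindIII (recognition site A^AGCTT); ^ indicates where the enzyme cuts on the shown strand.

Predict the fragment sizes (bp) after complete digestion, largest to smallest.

ApaI sites (GGGCCC) start at positions 29, 64, 102, 113.
ApaI cuts after base 5 of each site (before the last base), so after positions 33, 68, 106, 117.
HindIII sites (AAGCTT) start at positions 5, 16.
HindIII cuts after the first base of each site, so after positions 5, 16.
Combined cut positions: 5, 16, 33, 68, 106, 117.
Circular molecule, 6 cuts → 6 fragments:
  6–16 → 11 bp
  17–33 → 17 bp
  34–68 → 35 bp
  69–106 → 38 bp
  107–117 → 11 bp
  118–131 then 1–5 → 14 + 5 = 19 bp
Sorted largest to smallest: 38, 35, 19, 17, 11, 11 bp.

38, 35, 19, 17, 11, 11 bp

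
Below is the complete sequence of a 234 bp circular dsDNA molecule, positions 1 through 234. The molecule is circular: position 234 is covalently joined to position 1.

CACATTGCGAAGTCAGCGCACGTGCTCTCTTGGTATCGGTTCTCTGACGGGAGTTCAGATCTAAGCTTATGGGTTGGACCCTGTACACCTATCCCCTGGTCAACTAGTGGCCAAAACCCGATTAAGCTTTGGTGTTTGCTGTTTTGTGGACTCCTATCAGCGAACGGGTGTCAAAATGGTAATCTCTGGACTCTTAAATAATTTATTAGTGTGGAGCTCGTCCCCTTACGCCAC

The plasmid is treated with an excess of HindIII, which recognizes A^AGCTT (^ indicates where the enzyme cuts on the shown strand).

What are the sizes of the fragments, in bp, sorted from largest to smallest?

173, 61 bp

HindIII sites (AAGCTT) start at positions 63, 124.
HindIII cuts after the first base of each site, so after positions 63, 124.
Circular molecule, 2 cuts → 2 fragments:
  64–124 → 61 bp
  125–234 then 1–63 → 110 + 63 = 173 bp
Sorted largest to smallest: 173, 61 bp.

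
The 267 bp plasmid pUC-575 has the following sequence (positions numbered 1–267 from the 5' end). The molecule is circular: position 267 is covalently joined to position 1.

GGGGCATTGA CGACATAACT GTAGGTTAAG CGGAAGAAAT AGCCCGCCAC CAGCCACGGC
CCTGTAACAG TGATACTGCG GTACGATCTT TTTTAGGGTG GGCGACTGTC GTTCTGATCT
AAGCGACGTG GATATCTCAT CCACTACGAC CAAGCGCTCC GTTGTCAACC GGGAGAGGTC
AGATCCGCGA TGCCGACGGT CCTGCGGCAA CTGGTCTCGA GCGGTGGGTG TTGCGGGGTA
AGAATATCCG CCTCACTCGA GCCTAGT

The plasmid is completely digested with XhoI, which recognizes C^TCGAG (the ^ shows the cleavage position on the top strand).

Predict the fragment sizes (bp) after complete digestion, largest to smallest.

XhoI sites (CTCGAG) start at positions 216, 256.
XhoI cuts after the first base of each site, so after positions 216, 256.
Circular molecule, 2 cuts → 2 fragments:
  217–256 → 40 bp
  257–267 then 1–216 → 11 + 216 = 227 bp
Sorted largest to smallest: 227, 40 bp.

227, 40 bp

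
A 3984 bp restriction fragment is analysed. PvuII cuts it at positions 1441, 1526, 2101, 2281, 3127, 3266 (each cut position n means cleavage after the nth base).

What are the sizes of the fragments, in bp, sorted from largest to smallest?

1441, 846, 718, 575, 180, 139, 85 bp

Linear molecule, 6 cuts → 7 fragments:
  1441 − 0 = 1441 bp
  1526 − 1441 = 85 bp
  2101 − 1526 = 575 bp
  2281 − 2101 = 180 bp
  3127 − 2281 = 846 bp
  3266 − 3127 = 139 bp
  3984 − 3266 = 718 bp
Sorted largest to smallest: 1441, 846, 718, 575, 180, 139, 85 bp.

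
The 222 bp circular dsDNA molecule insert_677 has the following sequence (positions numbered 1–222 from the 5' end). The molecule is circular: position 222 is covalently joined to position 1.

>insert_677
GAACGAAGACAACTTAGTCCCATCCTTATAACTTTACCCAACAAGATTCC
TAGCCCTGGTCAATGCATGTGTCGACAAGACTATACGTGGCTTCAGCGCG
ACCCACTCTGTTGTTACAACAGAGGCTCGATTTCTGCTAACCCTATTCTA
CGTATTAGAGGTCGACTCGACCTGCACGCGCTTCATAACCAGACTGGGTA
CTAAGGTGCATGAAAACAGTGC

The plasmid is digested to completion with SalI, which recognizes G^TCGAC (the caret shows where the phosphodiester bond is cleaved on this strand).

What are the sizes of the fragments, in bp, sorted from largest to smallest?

132, 90 bp

SalI sites (GTCGAC) start at positions 71, 161.
SalI cuts after the first base of each site, so after positions 71, 161.
Circular molecule, 2 cuts → 2 fragments:
  72–161 → 90 bp
  162–222 then 1–71 → 61 + 71 = 132 bp
Sorted largest to smallest: 132, 90 bp.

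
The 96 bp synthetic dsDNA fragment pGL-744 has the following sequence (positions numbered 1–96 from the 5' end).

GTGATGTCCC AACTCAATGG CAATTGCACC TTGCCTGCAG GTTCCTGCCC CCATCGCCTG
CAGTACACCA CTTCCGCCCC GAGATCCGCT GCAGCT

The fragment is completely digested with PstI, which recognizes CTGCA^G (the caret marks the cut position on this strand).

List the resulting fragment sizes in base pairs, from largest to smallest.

PstI sites (CTGCAG) start at positions 35, 58, 89.
PstI cuts after base 5 of each site (before the last base), so after positions 39, 62, 93.
Linear molecule, 3 cuts → 4 fragments:
  1–39 → 39 bp
  40–62 → 23 bp
  63–93 → 31 bp
  94–96 → 3 bp
Sorted largest to smallest: 39, 31, 23, 3 bp.

39, 31, 23, 3 bp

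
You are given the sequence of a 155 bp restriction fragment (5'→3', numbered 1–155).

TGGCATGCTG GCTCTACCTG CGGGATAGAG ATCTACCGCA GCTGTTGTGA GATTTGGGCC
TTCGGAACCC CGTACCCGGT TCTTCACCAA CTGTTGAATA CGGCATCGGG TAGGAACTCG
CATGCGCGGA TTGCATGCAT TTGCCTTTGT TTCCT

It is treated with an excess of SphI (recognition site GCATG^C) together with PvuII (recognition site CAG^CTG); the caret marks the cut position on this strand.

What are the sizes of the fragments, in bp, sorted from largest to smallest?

SphI sites (GCATGC) start at positions 3, 120, 133.
SphI cuts after base 5 of each site (before the last base), so after positions 7, 124, 137.
The PvuII site (CAGCTG) starts at position 39.
PvuII cuts after base 3 of each site, so after position 41.
Combined cut positions: 7, 41, 124, 137.
Linear molecule, 4 cuts → 5 fragments:
  1–7 → 7 bp
  8–41 → 34 bp
  42–124 → 83 bp
  125–137 → 13 bp
  138–155 → 18 bp
Sorted largest to smallest: 83, 34, 18, 13, 7 bp.

83, 34, 18, 13, 7 bp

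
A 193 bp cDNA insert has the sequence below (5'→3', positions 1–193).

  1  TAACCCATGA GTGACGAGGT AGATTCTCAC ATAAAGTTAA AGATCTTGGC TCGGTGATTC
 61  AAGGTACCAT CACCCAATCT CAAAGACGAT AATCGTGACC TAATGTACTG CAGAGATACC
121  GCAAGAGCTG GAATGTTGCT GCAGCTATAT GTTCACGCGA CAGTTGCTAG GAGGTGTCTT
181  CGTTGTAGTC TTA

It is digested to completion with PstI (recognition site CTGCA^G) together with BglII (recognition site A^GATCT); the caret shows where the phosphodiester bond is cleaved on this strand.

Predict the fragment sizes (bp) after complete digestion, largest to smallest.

71, 50, 41, 31 bp

PstI sites (CTGCAG) start at positions 108, 139.
PstI cuts after base 5 of each site (before the last base), so after positions 112, 143.
The BglII site (AGATCT) starts at position 41.
BglII cuts after the first base of each site, so after position 41.
Combined cut positions: 41, 112, 143.
Linear molecule, 3 cuts → 4 fragments:
  1–41 → 41 bp
  42–112 → 71 bp
  113–143 → 31 bp
  144–193 → 50 bp
Sorted largest to smallest: 71, 50, 41, 31 bp.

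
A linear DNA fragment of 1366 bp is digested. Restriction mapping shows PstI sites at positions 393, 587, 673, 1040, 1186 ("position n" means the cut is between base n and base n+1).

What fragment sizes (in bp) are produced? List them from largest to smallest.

393, 367, 194, 180, 146, 86 bp

Linear molecule, 5 cuts → 6 fragments:
  393 − 0 = 393 bp
  587 − 393 = 194 bp
  673 − 587 = 86 bp
  1040 − 673 = 367 bp
  1186 − 1040 = 146 bp
  1366 − 1186 = 180 bp
Sorted largest to smallest: 393, 367, 194, 180, 146, 86 bp.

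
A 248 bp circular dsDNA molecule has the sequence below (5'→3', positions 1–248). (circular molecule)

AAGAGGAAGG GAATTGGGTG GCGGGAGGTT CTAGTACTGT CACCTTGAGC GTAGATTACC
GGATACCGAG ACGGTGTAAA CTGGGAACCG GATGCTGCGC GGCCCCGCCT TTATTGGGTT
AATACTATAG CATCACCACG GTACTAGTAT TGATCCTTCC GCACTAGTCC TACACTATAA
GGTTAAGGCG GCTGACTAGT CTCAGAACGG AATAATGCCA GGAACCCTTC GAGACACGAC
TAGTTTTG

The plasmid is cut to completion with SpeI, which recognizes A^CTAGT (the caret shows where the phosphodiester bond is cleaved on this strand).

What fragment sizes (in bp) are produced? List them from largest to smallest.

152, 44, 32, 20 bp

SpeI sites (ACTAGT) start at positions 143, 163, 195, 239.
SpeI cuts after the first base of each site, so after positions 143, 163, 195, 239.
Circular molecule, 4 cuts → 4 fragments:
  144–163 → 20 bp
  164–195 → 32 bp
  196–239 → 44 bp
  240–248 then 1–143 → 9 + 143 = 152 bp
Sorted largest to smallest: 152, 44, 32, 20 bp.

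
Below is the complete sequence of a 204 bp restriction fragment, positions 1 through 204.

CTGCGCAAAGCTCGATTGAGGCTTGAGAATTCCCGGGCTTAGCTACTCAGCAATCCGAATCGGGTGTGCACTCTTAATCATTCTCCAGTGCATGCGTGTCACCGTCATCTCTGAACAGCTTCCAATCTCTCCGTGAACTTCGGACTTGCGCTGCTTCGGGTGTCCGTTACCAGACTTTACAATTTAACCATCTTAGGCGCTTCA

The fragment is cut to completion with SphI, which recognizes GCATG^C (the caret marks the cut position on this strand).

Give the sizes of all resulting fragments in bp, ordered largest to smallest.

110, 94 bp

The SphI site (GCATGC) starts at position 90.
SphI cuts after base 5 of each site (before the last base), so after position 94.
Linear molecule, 1 cut → 2 fragments:
  1–94 → 94 bp
  95–204 → 110 bp
Sorted largest to smallest: 110, 94 bp.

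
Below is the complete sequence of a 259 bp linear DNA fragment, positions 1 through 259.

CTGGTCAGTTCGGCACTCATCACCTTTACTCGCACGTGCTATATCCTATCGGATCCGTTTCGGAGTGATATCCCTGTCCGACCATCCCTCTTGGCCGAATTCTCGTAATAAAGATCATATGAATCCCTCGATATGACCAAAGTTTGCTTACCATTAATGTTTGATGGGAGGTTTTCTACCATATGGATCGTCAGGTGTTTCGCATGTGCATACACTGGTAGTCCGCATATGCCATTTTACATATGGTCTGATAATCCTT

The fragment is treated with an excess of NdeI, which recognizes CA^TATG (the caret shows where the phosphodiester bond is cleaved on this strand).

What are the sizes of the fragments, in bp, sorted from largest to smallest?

117, 64, 46, 18, 14 bp

NdeI sites (CATATG) start at positions 116, 180, 226, 240.
NdeI cuts after base 2 of each site, so after positions 117, 181, 227, 241.
Linear molecule, 4 cuts → 5 fragments:
  1–117 → 117 bp
  118–181 → 64 bp
  182–227 → 46 bp
  228–241 → 14 bp
  242–259 → 18 bp
Sorted largest to smallest: 117, 64, 46, 18, 14 bp.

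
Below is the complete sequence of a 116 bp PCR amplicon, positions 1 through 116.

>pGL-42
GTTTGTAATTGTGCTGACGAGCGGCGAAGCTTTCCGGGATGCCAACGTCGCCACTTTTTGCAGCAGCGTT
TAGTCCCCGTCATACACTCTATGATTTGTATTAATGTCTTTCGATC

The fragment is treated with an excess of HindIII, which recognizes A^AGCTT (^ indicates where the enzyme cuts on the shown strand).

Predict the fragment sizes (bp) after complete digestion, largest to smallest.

The HindIII site (AAGCTT) starts at position 27.
HindIII cuts after the first base of each site, so after position 27.
Linear molecule, 1 cut → 2 fragments:
  1–27 → 27 bp
  28–116 → 89 bp
Sorted largest to smallest: 89, 27 bp.

89, 27 bp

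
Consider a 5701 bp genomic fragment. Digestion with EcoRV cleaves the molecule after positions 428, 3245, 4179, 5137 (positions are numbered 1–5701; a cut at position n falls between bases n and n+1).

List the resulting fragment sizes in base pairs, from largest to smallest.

Linear molecule, 4 cuts → 5 fragments:
  428 − 0 = 428 bp
  3245 − 428 = 2817 bp
  4179 − 3245 = 934 bp
  5137 − 4179 = 958 bp
  5701 − 5137 = 564 bp
Sorted largest to smallest: 2817, 958, 934, 564, 428 bp.

2817, 958, 934, 564, 428 bp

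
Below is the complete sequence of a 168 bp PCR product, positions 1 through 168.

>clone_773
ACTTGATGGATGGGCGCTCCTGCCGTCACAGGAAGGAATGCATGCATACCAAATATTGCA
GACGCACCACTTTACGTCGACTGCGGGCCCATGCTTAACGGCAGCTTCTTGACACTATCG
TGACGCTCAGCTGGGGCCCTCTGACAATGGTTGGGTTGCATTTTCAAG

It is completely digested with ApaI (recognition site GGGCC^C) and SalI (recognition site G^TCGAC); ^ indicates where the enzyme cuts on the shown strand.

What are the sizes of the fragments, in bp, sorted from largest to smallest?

76, 49, 30, 13 bp

ApaI sites (GGGCCC) start at positions 85, 134.
ApaI cuts after base 5 of each site (before the last base), so after positions 89, 138.
The SalI site (GTCGAC) starts at position 76.
SalI cuts after the first base of each site, so after position 76.
Combined cut positions: 76, 89, 138.
Linear molecule, 3 cuts → 4 fragments:
  1–76 → 76 bp
  77–89 → 13 bp
  90–138 → 49 bp
  139–168 → 30 bp
Sorted largest to smallest: 76, 49, 30, 13 bp.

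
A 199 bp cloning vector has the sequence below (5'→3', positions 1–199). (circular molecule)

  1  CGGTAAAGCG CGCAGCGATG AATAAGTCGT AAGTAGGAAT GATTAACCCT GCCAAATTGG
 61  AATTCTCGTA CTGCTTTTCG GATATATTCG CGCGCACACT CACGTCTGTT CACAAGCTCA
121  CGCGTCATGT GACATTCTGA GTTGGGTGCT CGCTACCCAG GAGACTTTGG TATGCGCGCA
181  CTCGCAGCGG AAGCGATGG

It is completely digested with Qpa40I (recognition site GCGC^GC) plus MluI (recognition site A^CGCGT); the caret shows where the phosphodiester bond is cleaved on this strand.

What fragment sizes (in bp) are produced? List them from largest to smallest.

Qpa40I sites (GCGCGC) start at positions 8, 90, 174.
Qpa40I cuts after base 4 of each site, so after positions 11, 93, 177.
The MluI site (ACGCGT) starts at position 120.
MluI cuts after the first base of each site, so after position 120.
Combined cut positions: 11, 93, 120, 177.
Circular molecule, 4 cuts → 4 fragments:
  12–93 → 82 bp
  94–120 → 27 bp
  121–177 → 57 bp
  178–199 then 1–11 → 22 + 11 = 33 bp
Sorted largest to smallest: 82, 57, 33, 27 bp.

82, 57, 33, 27 bp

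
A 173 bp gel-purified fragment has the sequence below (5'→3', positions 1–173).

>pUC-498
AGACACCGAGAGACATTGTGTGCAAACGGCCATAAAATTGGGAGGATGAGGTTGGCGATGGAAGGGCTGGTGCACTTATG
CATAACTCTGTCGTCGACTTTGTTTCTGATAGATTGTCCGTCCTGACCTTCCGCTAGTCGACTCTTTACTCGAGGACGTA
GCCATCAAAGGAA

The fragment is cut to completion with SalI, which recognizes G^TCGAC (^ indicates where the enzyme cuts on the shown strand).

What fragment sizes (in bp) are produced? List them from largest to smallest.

93, 44, 36 bp

SalI sites (GTCGAC) start at positions 93, 137.
SalI cuts after the first base of each site, so after positions 93, 137.
Linear molecule, 2 cuts → 3 fragments:
  1–93 → 93 bp
  94–137 → 44 bp
  138–173 → 36 bp
Sorted largest to smallest: 93, 44, 36 bp.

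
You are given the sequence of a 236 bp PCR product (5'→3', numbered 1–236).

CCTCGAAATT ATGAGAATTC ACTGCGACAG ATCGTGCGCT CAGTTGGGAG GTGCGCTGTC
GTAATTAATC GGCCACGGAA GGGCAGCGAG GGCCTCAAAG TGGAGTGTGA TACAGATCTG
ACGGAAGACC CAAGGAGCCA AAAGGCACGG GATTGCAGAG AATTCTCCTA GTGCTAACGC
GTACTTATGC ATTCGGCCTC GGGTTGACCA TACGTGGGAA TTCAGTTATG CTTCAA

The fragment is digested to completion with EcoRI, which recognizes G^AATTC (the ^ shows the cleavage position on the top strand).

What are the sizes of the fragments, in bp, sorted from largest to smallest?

EcoRI sites (GAATTC) start at positions 15, 160, 218.
EcoRI cuts after the first base of each site, so after positions 15, 160, 218.
Linear molecule, 3 cuts → 4 fragments:
  1–15 → 15 bp
  16–160 → 145 bp
  161–218 → 58 bp
  219–236 → 18 bp
Sorted largest to smallest: 145, 58, 18, 15 bp.

145, 58, 18, 15 bp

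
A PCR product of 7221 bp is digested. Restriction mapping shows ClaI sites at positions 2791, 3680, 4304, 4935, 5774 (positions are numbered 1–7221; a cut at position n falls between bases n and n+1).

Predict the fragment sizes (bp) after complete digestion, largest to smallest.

2791, 1447, 889, 839, 631, 624 bp

Linear molecule, 5 cuts → 6 fragments:
  2791 − 0 = 2791 bp
  3680 − 2791 = 889 bp
  4304 − 3680 = 624 bp
  4935 − 4304 = 631 bp
  5774 − 4935 = 839 bp
  7221 − 5774 = 1447 bp
Sorted largest to smallest: 2791, 1447, 889, 839, 631, 624 bp.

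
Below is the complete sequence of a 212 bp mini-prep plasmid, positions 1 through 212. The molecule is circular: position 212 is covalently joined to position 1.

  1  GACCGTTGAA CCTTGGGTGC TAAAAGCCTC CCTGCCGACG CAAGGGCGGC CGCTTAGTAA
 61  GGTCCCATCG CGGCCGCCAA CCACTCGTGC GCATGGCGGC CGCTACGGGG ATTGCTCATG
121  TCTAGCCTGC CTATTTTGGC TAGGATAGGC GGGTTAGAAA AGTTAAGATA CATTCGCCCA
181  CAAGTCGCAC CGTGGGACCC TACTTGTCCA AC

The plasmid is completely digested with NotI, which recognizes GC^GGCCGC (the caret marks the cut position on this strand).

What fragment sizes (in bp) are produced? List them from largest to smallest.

NotI sites (GCGGCCGC) start at positions 46, 70, 96.
NotI cuts after base 2 of each site, so after positions 47, 71, 97.
Circular molecule, 3 cuts → 3 fragments:
  48–71 → 24 bp
  72–97 → 26 bp
  98–212 then 1–47 → 115 + 47 = 162 bp
Sorted largest to smallest: 162, 26, 24 bp.

162, 26, 24 bp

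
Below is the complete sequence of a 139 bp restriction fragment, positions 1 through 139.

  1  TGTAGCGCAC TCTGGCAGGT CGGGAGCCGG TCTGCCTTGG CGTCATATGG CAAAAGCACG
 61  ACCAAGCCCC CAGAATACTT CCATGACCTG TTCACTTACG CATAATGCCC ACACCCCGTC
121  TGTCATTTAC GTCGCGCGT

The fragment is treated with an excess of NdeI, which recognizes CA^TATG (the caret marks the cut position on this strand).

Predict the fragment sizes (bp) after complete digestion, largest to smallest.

94, 45 bp

The NdeI site (CATATG) starts at position 44.
NdeI cuts after base 2 of each site, so after position 45.
Linear molecule, 1 cut → 2 fragments:
  1–45 → 45 bp
  46–139 → 94 bp
Sorted largest to smallest: 94, 45 bp.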